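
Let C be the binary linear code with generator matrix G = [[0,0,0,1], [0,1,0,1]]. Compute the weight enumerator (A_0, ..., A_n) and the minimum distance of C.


Weight distribution: A_0 = 1, A_1 = 2, A_2 = 1. Minimum distance d = 1.

Enumerate all 2^2 = 4 messages m ∈ F_2^2.
For each, compute codeword c = mG in F_2^4, then tally its weight.
  m = 00 → c = 0000, weight = 0.
  m = 10 → c = 0001, weight = 1.
  m = 01 → c = 0101, weight = 2.
  m = 11 → c = 0100, weight = 1.
Tally weights:
  weight 0: 1 codewords.
  weight 1: 2 codewords.
  weight 2: 1 codewords.
Minimum distance d = smallest w > 0 with A_w > 0 = 1.
Sanity: Σ A_w = 4 = 2^2 = 4 ✓.


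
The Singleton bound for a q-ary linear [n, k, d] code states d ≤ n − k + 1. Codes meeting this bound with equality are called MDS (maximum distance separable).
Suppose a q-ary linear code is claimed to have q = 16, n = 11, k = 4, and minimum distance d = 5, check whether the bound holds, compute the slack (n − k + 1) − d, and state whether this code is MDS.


Singleton RHS = n − k + 1 = 8, slack = 3, bound satisfied, not MDS.

Singleton bound: d ≤ n − k + 1.
Here n = 11, k = 4, so n − k + 1 = 8.
Given d = 5, check d ≤ 8: YES.
Slack = (n − k + 1) − d = 3.
The code is NOT MDS (slack = 3 > 0).
Description: the claimed parameters are [11, 4, 5]_16; such a code would be non-MDS.


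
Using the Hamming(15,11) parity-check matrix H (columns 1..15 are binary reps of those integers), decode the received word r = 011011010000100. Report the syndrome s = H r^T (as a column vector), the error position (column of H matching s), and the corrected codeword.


s = (0, 1, 1, 1)^T, error position = 7, corrected codeword c = 011011110000100

Compute s = H r^T mod 2 one row at a time:
  s_1 = 1 + 0 + 0 + 0 + 0 + 1 + 0 + 0 = 2 ≡ 0 (mod 2).
  s_2 = 0 + 1 + 1 + 0 + 0 + 1 + 0 + 0 = 3 ≡ 1 (mod 2).
  s_3 = 1 + 1 + 1 + 0 + 0 + 0 + 0 + 0 = 3 ≡ 1 (mod 2).
  s_4 = 0 + 1 + 1 + 0 + 0 + 0 + 1 + 0 = 3 ≡ 1 (mod 2).
s = (0, 1, 1, 1)^T — this equals column 7 of H (binary 0111), so error is at position 7.
Correct: flip bit 7 of r = 011011010000100 to get c = 011011110000100.


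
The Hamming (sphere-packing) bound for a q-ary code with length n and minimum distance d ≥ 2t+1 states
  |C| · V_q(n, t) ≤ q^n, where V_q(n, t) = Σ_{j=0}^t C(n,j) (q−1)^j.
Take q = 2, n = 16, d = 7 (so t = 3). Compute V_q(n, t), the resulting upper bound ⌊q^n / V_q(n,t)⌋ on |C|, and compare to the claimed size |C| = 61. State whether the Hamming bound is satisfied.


V_q(n, t) = 697, q^n = 65536, Hamming bound = 94, |C| = 61 ≤ bound (satisfied).

Step 1: Compute V_q(n, t) = Σ_{j=0}^3 C(n, j) (q−1)^j.
  j = 0: C(16,0)·(1)^0 = 1·1 = 1.
  j = 1: C(16,1)·(1)^1 = 16·1 = 16.
  j = 2: C(16,2)·(1)^2 = 120·1 = 120.
  j = 3: C(16,3)·(1)^3 = 560·1 = 560.
  V_q(n, t) = 1 + 16 + 120 + 560 = 697.
Step 2: q^n = 2^16 = 65536.
Step 3: Hamming bound ⌊q^n / V_q(n,t)⌋ = ⌊65536/697⌋ = 94.
Step 4: Compare |C| = 61 to 94: satisfied.
The claimed |C| lies below the Hamming bound.


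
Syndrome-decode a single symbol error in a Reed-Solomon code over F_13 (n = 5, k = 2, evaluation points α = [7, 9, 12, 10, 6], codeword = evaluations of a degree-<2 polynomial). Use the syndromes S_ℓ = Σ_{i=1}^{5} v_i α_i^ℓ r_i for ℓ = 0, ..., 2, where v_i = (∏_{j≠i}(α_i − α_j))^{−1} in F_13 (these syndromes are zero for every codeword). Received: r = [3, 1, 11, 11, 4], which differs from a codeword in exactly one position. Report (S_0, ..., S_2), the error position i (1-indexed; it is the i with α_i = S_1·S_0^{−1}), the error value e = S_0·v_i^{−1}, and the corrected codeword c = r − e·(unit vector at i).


S = (12, 3, 4), error at position 4, error magnitude e = 11, c = [3, 1, 11, 0, 4].

Step 1: column multipliers v_i = (∏_{j≠i}(α_i − α_j))^{−1} mod 13.
  i = 1 (α = 7): (7−9)(7−12)(7−10)(7−6) = (−2)·(−5)·(−3)·1 = −30 ≡ 9, so v_1 = 9^{−1} = 3 (mod 13).
  i = 2 (α = 9): (9−7)(9−12)(9−10)(9−6) = 2·(−3)·(−1)·3 = 18 ≡ 5, so v_2 = 5^{−1} = 8 (mod 13).
  i = 3 (α = 12): (12−7)(12−9)(12−10)(12−6) = 5·3·2·6 = 180 ≡ 11, so v_3 = 11^{−1} = 6 (mod 13).
  i = 4 (α = 10): (10−7)(10−9)(10−12)(10−6) = 3·1·(−2)·4 = −24 ≡ 2, so v_4 = 2^{−1} = 7 (mod 13).
  i = 5 (α = 6): (6−7)(6−9)(6−12)(6−10) = (−1)·(−3)·(−6)·(−4) = 72 ≡ 7, so v_5 = 7^{−1} = 2 (mod 13).
  v = [3, 8, 6, 7, 2].
Step 2: syndromes of r = [3, 1, 11, 11, 4] (all sums mod 13).
  S_0 = Σ v_i r_i = 3·3 + 8·1 + 6·11 + 7·11 + 2·4 = 168 ≡ 12.
  S_1 = Σ v_i α_i r_i = 3·7·3 + 8·9·1 + 6·12·11 + 7·10·11 + 2·6·4 = 1745 ≡ 3.
  α_i^2 mod 13 = [10, 3, 1, 9, 10].
  S_2 = Σ v_i α_i^2 r_i = 3·10·3 + 8·3·1 + 6·1·11 + 7·9·11 + 2·10·4 = 953 ≡ 4.
  S = (12, 3, 4) ≠ 0, so r is not a codeword (an error is present).
Step 3: locate the error. For a single error e at position i, S_ℓ = v_i·e·α_i^ℓ, so α_err = S_1/S_0.
  S_0^{−1} = 12^{−1} = 12 (mod 13), so α_err = 3·12 = 36 ≡ 10 = α_4. Error position i = 4.
  Consistency check: S_2/S_1 = 4·9 = 36 ≡ 10 = α_err ✓ (single-error assumption holds).
Step 4: error magnitude e = S_0/v_4 = S_0·∏_{j≠4}(α_4 − α_j) = 12·2 = 24 ≡ 11 (mod 13).
Step 5: correct position 4: c_4 = r_4 − e = 11 − 11 ≡ 0 (mod 13). Hence c = [3, 1, 11, 0, 4].
  Check: interpolating c through the α_i gives m(x) = 10 + 12·x (degree < 2) with m(α_i) = c_i for every i, so c is indeed a codeword.


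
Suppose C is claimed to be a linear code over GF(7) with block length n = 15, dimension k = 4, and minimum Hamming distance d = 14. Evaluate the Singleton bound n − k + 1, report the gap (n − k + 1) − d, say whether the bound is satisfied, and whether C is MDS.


Singleton RHS = n − k + 1 = 12, slack = -2, bound violated (no such code; not MDS).

Singleton bound: d ≤ n − k + 1.
Here n = 15, k = 4, so n − k + 1 = 12.
Given d = 14, check d ≤ 12: NO.
Slack = (n − k + 1) − d = -2.
The slack is negative: d = 14 exceeds n − k + 1 = 12 by 2, so the Singleton bound is violated and no linear [15, 4, 14]_7 code can exist. In particular it is not MDS (MDS requires d = n − k + 1 exactly).
Description: the claimed parameters are [15, 4, 14]_7; such a code would be impossible (violates the Singleton bound).


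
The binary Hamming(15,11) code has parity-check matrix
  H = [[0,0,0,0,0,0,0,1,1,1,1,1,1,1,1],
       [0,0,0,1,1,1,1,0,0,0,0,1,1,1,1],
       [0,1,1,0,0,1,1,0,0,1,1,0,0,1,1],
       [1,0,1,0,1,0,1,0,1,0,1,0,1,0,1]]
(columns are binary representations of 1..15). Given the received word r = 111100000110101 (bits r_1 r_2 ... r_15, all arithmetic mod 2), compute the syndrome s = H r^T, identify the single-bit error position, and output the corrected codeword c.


s = (0, 1, 1, 1)^T, error position = 7, corrected codeword c = 111100100110101

Compute s = H r^T mod 2 one row at a time:
  s_1 = 0 + 0 + 1 + 1 + 0 + 1 + 0 + 1 = 4 ≡ 0 (mod 2).
  s_2 = 1 + 0 + 0 + 0 + 0 + 1 + 0 + 1 = 3 ≡ 1 (mod 2).
  s_3 = 1 + 1 + 0 + 0 + 1 + 1 + 0 + 1 = 5 ≡ 1 (mod 2).
  s_4 = 1 + 1 + 0 + 0 + 0 + 1 + 1 + 1 = 5 ≡ 1 (mod 2).
s = (0, 1, 1, 1)^T — this equals column 7 of H (binary 0111), so error is at position 7.
Correct: flip bit 7 of r = 111100000110101 to get c = 111100100110101.


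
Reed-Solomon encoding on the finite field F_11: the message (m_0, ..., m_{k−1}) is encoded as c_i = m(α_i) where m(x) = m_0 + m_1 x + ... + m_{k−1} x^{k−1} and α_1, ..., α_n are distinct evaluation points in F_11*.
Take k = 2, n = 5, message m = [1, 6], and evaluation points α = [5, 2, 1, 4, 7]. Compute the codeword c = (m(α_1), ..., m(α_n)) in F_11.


c = [9, 2, 7, 3, 10]

Message polynomial: m(x) = 1 + 6·x (mod 11).
For each evaluation point α_i, compute m(α_i) mod 11:
  α_1 = 5: Horner steps 6 → 9, so m(5) = 9.
  α_2 = 2: Horner steps 6 → 2, so m(2) = 2.
  α_3 = 1: Horner steps 6 → 7, so m(1) = 7.
  α_4 = 4: Horner steps 6 → 3, so m(4) = 3.
  α_5 = 7: Horner steps 6 → 10, so m(7) = 10.
Codeword c = [9, 2, 7, 3, 10] ∈ F_11^5.


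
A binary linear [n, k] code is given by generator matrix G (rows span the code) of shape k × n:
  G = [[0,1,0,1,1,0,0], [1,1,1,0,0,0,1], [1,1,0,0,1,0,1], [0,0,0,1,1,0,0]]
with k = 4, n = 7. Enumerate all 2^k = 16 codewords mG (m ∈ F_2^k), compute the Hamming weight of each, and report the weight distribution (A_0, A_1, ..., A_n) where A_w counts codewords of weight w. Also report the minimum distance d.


Weight distribution: A_0 = 1, A_1 = 1, A_2 = 3, A_3 = 6, A_4 = 3, A_5 = 1, A_6 = 1. Minimum distance d = 1.

Enumerate all 2^4 = 16 messages m ∈ F_2^4.
For each, compute codeword c = mG in F_2^7, then tally its weight.
  m = 0000 → c = 0000000, weight = 0.
  m = 1000 → c = 0101100, weight = 3.
  m = 0100 → c = 1110001, weight = 4.
  m = 1100 → c = 1011101, weight = 5.
  m = 0010 → c = 1100101, weight = 4.
  m = 1010 → c = 1001001, weight = 3.
  m = 0110 → c = 0010100, weight = 2.
  m = 1110 → c = 0111000, weight = 3.
  m = 0001 → c = 0001100, weight = 2.
  m = 1001 → c = 0100000, weight = 1.
  m = 0101 → c = 1111101, weight = 6.
  m = 1101 → c = 1010001, weight = 3.
  m = 0011 → c = 1101001, weight = 4.
  m = 1011 → c = 1000101, weight = 3.
  m = 0111 → c = 0011000, weight = 2.
  m = 1111 → c = 0110100, weight = 3.
Tally weights:
  weight 0: 1 codewords.
  weight 1: 1 codewords.
  weight 2: 3 codewords.
  weight 3: 6 codewords.
  weight 4: 3 codewords.
  weight 5: 1 codewords.
  weight 6: 1 codewords.
Minimum distance d = smallest w > 0 with A_w > 0 = 1.
Sanity: Σ A_w = 16 = 2^4 = 16 ✓.


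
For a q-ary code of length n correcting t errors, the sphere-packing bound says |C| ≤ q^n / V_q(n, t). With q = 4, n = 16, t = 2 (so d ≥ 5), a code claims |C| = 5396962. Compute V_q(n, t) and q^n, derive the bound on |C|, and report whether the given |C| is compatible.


V_q(n, t) = 1129, q^n = 4294967296, Hamming bound = 3804222, |C| = 5396962 > bound (violated).

Step 1: Compute V_q(n, t) = Σ_{j=0}^2 C(n, j) (q−1)^j.
  j = 0: C(16,0)·(3)^0 = 1·1 = 1.
  j = 1: C(16,1)·(3)^1 = 16·3 = 48.
  j = 2: C(16,2)·(3)^2 = 120·9 = 1080.
  V_q(n, t) = 1 + 48 + 1080 = 1129.
Step 2: q^n = 4^16 = 4294967296.
Step 3: Hamming bound ⌊q^n / V_q(n,t)⌋ = ⌊4294967296/1129⌋ = 3804222.
Step 4: Compare |C| = 5396962 to 3804222: violated.
The claimed |C| lies above the Hamming bound, so no 4-ary code of length 16 with d ≥ 5 can have 5396962 codewords.


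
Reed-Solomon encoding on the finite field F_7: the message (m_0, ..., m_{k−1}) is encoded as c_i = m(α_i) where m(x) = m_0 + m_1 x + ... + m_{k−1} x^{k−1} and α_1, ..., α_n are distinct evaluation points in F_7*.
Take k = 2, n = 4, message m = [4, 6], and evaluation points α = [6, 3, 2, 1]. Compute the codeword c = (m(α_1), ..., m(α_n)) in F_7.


c = [5, 1, 2, 3]

Message polynomial: m(x) = 4 + 6·x (mod 7).
For each evaluation point α_i, compute m(α_i) mod 7:
  α_1 = 6: Horner steps 6 → 5, so m(6) = 5.
  α_2 = 3: Horner steps 6 → 1, so m(3) = 1.
  α_3 = 2: Horner steps 6 → 2, so m(2) = 2.
  α_4 = 1: Horner steps 6 → 3, so m(1) = 3.
Codeword c = [5, 1, 2, 3] ∈ F_7^4.


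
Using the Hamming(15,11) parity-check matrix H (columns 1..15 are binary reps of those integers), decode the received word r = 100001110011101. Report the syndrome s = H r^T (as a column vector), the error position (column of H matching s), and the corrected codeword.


s = (1, 1, 0, 1)^T, error position = 13, corrected codeword c = 100001110011001

Compute s = H r^T mod 2 one row at a time:
  s_1 = 1 + 0 + 0 + 1 + 1 + 1 + 0 + 1 = 5 ≡ 1 (mod 2).
  s_2 = 0 + 0 + 1 + 1 + 1 + 1 + 0 + 1 = 5 ≡ 1 (mod 2).
  s_3 = 0 + 0 + 1 + 1 + 0 + 1 + 0 + 1 = 4 ≡ 0 (mod 2).
  s_4 = 1 + 0 + 0 + 1 + 0 + 1 + 1 + 1 = 5 ≡ 1 (mod 2).
s = (1, 1, 0, 1)^T — this equals column 13 of H (binary 1101), so error is at position 13.
Correct: flip bit 13 of r = 100001110011101 to get c = 100001110011001.


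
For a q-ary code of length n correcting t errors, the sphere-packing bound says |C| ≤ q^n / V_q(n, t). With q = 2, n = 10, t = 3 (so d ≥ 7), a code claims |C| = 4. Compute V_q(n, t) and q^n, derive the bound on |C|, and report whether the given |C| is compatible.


V_q(n, t) = 176, q^n = 1024, Hamming bound = 5, |C| = 4 ≤ bound (satisfied).

Step 1: Compute V_q(n, t) = Σ_{j=0}^3 C(n, j) (q−1)^j.
  j = 0: C(10,0)·(1)^0 = 1·1 = 1.
  j = 1: C(10,1)·(1)^1 = 10·1 = 10.
  j = 2: C(10,2)·(1)^2 = 45·1 = 45.
  j = 3: C(10,3)·(1)^3 = 120·1 = 120.
  V_q(n, t) = 1 + 10 + 45 + 120 = 176.
Step 2: q^n = 2^10 = 1024.
Step 3: Hamming bound ⌊q^n / V_q(n,t)⌋ = ⌊1024/176⌋ = 5.
Step 4: Compare |C| = 4 to 5: satisfied.
The claimed |C| lies below the Hamming bound.


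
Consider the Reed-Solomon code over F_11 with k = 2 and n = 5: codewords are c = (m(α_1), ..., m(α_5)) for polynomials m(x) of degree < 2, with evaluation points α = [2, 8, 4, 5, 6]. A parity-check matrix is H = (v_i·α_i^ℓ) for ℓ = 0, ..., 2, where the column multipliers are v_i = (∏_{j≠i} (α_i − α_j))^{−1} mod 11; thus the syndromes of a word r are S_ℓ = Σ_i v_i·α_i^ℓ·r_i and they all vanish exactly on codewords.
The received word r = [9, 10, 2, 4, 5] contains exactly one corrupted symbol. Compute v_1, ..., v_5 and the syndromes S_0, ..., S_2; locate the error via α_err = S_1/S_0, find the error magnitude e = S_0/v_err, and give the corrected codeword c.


S = (9, 10, 5), error at position 5, error magnitude e = 10, c = [9, 10, 2, 4, 6].

Step 1: column multipliers v_i = (∏_{j≠i}(α_i − α_j))^{−1} mod 11.
  i = 1 (α = 2): (2−8)(2−4)(2−5)(2−6) = (−6)·(−2)·(−3)·(−4) = 144 ≡ 1, so v_1 = 1^{−1} = 1 (mod 11).
  i = 2 (α = 8): (8−2)(8−4)(8−5)(8−6) = 6·4·3·2 = 144 ≡ 1, so v_2 = 1^{−1} = 1 (mod 11).
  i = 3 (α = 4): (4−2)(4−8)(4−5)(4−6) = 2·(−4)·(−1)·(−2) = −16 ≡ 6, so v_3 = 6^{−1} = 2 (mod 11).
  i = 4 (α = 5): (5−2)(5−8)(5−4)(5−6) = 3·(−3)·1·(−1) = 9 ≡ 9, so v_4 = 9^{−1} = 5 (mod 11).
  i = 5 (α = 6): (6−2)(6−8)(6−4)(6−5) = 4·(−2)·2·1 = −16 ≡ 6, so v_5 = 6^{−1} = 2 (mod 11).
  v = [1, 1, 2, 5, 2].
Step 2: syndromes of r = [9, 10, 2, 4, 5] (all sums mod 11).
  S_0 = Σ v_i r_i = 1·9 + 1·10 + 2·2 + 5·4 + 2·5 = 53 ≡ 9.
  S_1 = Σ v_i α_i r_i = 1·2·9 + 1·8·10 + 2·4·2 + 5·5·4 + 2·6·5 = 274 ≡ 10.
  α_i^2 mod 11 = [4, 9, 5, 3, 3].
  S_2 = Σ v_i α_i^2 r_i = 1·4·9 + 1·9·10 + 2·5·2 + 5·3·4 + 2·3·5 = 236 ≡ 5.
  S = (9, 10, 5) ≠ 0, so r is not a codeword (an error is present).
Step 3: locate the error. For a single error e at position i, S_ℓ = v_i·e·α_i^ℓ, so α_err = S_1/S_0.
  S_0^{−1} = 9^{−1} = 5 (mod 11), so α_err = 10·5 = 50 ≡ 6 = α_5. Error position i = 5.
  Consistency check: S_2/S_1 = 5·10 = 50 ≡ 6 = α_err ✓ (single-error assumption holds).
Step 4: error magnitude e = S_0/v_5 = S_0·∏_{j≠5}(α_5 − α_j) = 9·6 = 54 ≡ 10 (mod 11).
Step 5: correct position 5: c_5 = r_5 − e = 5 − 10 ≡ 6 (mod 11). Hence c = [9, 10, 2, 4, 6].
  Check: interpolating c through the α_i gives m(x) = 5 + 2·x (degree < 2) with m(α_i) = c_i for every i, so c is indeed a codeword.


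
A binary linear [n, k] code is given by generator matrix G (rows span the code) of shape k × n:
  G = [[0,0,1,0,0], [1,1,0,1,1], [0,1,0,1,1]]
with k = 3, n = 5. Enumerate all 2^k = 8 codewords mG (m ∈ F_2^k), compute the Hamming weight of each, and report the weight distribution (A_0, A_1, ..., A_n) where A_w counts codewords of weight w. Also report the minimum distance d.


Weight distribution: A_0 = 1, A_1 = 2, A_2 = 1, A_3 = 1, A_4 = 2, A_5 = 1. Minimum distance d = 1.

Enumerate all 2^3 = 8 messages m ∈ F_2^3.
For each, compute codeword c = mG in F_2^5, then tally its weight.
  m = 000 → c = 00000, weight = 0.
  m = 100 → c = 00100, weight = 1.
  m = 010 → c = 11011, weight = 4.
  m = 110 → c = 11111, weight = 5.
  m = 001 → c = 01011, weight = 3.
  m = 101 → c = 01111, weight = 4.
  m = 011 → c = 10000, weight = 1.
  m = 111 → c = 10100, weight = 2.
Tally weights:
  weight 0: 1 codewords.
  weight 1: 2 codewords.
  weight 2: 1 codewords.
  weight 3: 1 codewords.
  weight 4: 2 codewords.
  weight 5: 1 codewords.
Minimum distance d = smallest w > 0 with A_w > 0 = 1.
Sanity: Σ A_w = 8 = 2^3 = 8 ✓.


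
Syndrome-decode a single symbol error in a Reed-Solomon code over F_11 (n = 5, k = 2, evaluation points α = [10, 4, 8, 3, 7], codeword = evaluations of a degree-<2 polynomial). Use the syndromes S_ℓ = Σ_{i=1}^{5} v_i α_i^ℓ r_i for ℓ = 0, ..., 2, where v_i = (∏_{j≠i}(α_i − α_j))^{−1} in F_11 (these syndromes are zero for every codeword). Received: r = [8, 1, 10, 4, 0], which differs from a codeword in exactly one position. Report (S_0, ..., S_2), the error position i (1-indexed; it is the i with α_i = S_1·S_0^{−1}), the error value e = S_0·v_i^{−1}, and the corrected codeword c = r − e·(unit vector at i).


S = (4, 5, 9), error at position 2, error magnitude e = 9, c = [8, 3, 10, 4, 0].

Step 1: column multipliers v_i = (∏_{j≠i}(α_i − α_j))^{−1} mod 11.
  i = 1 (α = 10): (10−4)(10−8)(10−3)(10−7) = 6·2·7·3 = 252 ≡ 10, so v_1 = 10^{−1} = 10 (mod 11).
  i = 2 (α = 4): (4−10)(4−8)(4−3)(4−7) = (−6)·(−4)·1·(−3) = −72 ≡ 5, so v_2 = 5^{−1} = 9 (mod 11).
  i = 3 (α = 8): (8−10)(8−4)(8−3)(8−7) = (−2)·4·5·1 = −40 ≡ 4, so v_3 = 4^{−1} = 3 (mod 11).
  i = 4 (α = 3): (3−10)(3−4)(3−8)(3−7) = (−7)·(−1)·(−5)·(−4) = 140 ≡ 8, so v_4 = 8^{−1} = 7 (mod 11).
  i = 5 (α = 7): (7−10)(7−4)(7−8)(7−3) = (−3)·3·(−1)·4 = 36 ≡ 3, so v_5 = 3^{−1} = 4 (mod 11).
  v = [10, 9, 3, 7, 4].
Step 2: syndromes of r = [8, 1, 10, 4, 0] (all sums mod 11).
  S_0 = Σ v_i r_i = 10·8 + 9·1 + 3·10 + 7·4 + 4·0 = 147 ≡ 4.
  S_1 = Σ v_i α_i r_i = 10·10·8 + 9·4·1 + 3·8·10 + 7·3·4 + 4·7·0 = 1160 ≡ 5.
  α_i^2 mod 11 = [1, 5, 9, 9, 5].
  S_2 = Σ v_i α_i^2 r_i = 10·1·8 + 9·5·1 + 3·9·10 + 7·9·4 + 4·5·0 = 647 ≡ 9.
  S = (4, 5, 9) ≠ 0, so r is not a codeword (an error is present).
Step 3: locate the error. For a single error e at position i, S_ℓ = v_i·e·α_i^ℓ, so α_err = S_1/S_0.
  S_0^{−1} = 4^{−1} = 3 (mod 11), so α_err = 5·3 = 15 ≡ 4 = α_2. Error position i = 2.
  Consistency check: S_2/S_1 = 9·9 = 81 ≡ 4 = α_err ✓ (single-error assumption holds).
Step 4: error magnitude e = S_0/v_2 = S_0·∏_{j≠2}(α_2 − α_j) = 4·5 = 20 ≡ 9 (mod 11).
Step 5: correct position 2: c_2 = r_2 − e = 1 − 9 ≡ 3 (mod 11). Hence c = [8, 3, 10, 4, 0].
  Check: interpolating c through the α_i gives m(x) = 7 + 10·x (degree < 2) with m(α_i) = c_i for every i, so c is indeed a codeword.


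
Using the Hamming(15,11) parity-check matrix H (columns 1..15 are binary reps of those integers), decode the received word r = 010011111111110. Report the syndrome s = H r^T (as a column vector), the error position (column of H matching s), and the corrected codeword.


s = (1, 0, 0, 1)^T, error position = 9, corrected codeword c = 010011110111110

Compute s = H r^T mod 2 one row at a time:
  s_1 = 1 + 1 + 1 + 1 + 1 + 1 + 1 + 0 = 7 ≡ 1 (mod 2).
  s_2 = 0 + 1 + 1 + 1 + 1 + 1 + 1 + 0 = 6 ≡ 0 (mod 2).
  s_3 = 1 + 0 + 1 + 1 + 1 + 1 + 1 + 0 = 6 ≡ 0 (mod 2).
  s_4 = 0 + 0 + 1 + 1 + 1 + 1 + 1 + 0 = 5 ≡ 1 (mod 2).
s = (1, 0, 0, 1)^T — this equals column 9 of H (binary 1001), so error is at position 9.
Correct: flip bit 9 of r = 010011111111110 to get c = 010011110111110.


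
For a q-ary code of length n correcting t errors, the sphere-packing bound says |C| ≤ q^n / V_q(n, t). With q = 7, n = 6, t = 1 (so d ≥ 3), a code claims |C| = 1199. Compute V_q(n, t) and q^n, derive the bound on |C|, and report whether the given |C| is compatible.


V_q(n, t) = 37, q^n = 117649, Hamming bound = 3179, |C| = 1199 ≤ bound (satisfied).

Step 1: Compute V_q(n, t) = Σ_{j=0}^1 C(n, j) (q−1)^j.
  j = 0: C(6,0)·(6)^0 = 1·1 = 1.
  j = 1: C(6,1)·(6)^1 = 6·6 = 36.
  V_q(n, t) = 1 + 36 = 37.
Step 2: q^n = 7^6 = 117649.
Step 3: Hamming bound ⌊q^n / V_q(n,t)⌋ = ⌊117649/37⌋ = 3179.
Step 4: Compare |C| = 1199 to 3179: satisfied.
The claimed |C| lies below the Hamming bound.


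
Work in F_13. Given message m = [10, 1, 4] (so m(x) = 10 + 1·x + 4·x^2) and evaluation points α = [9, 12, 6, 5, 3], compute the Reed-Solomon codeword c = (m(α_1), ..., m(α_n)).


c = [5, 0, 4, 11, 10]

Message polynomial: m(x) = 10 + 1·x + 4·x^2 (mod 13).
For each evaluation point α_i, compute m(α_i) mod 13:
  α_1 = 9: Horner steps 4 → 11 → 5, so m(9) = 5.
  α_2 = 12: Horner steps 4 → 10 → 0, so m(12) = 0.
  α_3 = 6: Horner steps 4 → 12 → 4, so m(6) = 4.
  α_4 = 5: Horner steps 4 → 8 → 11, so m(5) = 11.
  α_5 = 3: Horner steps 4 → 0 → 10, so m(3) = 10.
Codeword c = [5, 0, 4, 11, 10] ∈ F_13^5.


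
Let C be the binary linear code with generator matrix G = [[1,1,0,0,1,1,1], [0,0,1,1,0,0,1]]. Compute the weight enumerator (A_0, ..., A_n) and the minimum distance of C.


Weight distribution: A_0 = 1, A_3 = 1, A_5 = 1, A_6 = 1. Minimum distance d = 3.

Enumerate all 2^2 = 4 messages m ∈ F_2^2.
For each, compute codeword c = mG in F_2^7, then tally its weight.
  m = 00 → c = 0000000, weight = 0.
  m = 10 → c = 1100111, weight = 5.
  m = 01 → c = 0011001, weight = 3.
  m = 11 → c = 1111110, weight = 6.
Tally weights:
  weight 0: 1 codewords.
  weight 3: 1 codewords.
  weight 5: 1 codewords.
  weight 6: 1 codewords.
Minimum distance d = smallest w > 0 with A_w > 0 = 3.
Sanity: Σ A_w = 4 = 2^2 = 4 ✓.


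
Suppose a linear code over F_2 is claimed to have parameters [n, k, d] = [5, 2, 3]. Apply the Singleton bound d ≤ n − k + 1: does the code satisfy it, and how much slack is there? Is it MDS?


Singleton RHS = n − k + 1 = 4, slack = 1, bound satisfied, not MDS.

Singleton bound: d ≤ n − k + 1.
Here n = 5, k = 2, so n − k + 1 = 4.
Given d = 3, check d ≤ 4: YES.
Slack = (n − k + 1) − d = 1.
The code is NOT MDS (slack = 1 > 0).
Description: the claimed parameters are [5, 2, 3]_2; such a code would be non-MDS.


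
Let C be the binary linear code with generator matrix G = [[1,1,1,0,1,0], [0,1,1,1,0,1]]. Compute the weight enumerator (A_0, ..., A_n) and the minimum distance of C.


Weight distribution: A_0 = 1, A_4 = 3. Minimum distance d = 4.

Enumerate all 2^2 = 4 messages m ∈ F_2^2.
For each, compute codeword c = mG in F_2^6, then tally its weight.
  m = 00 → c = 000000, weight = 0.
  m = 10 → c = 111010, weight = 4.
  m = 01 → c = 011101, weight = 4.
  m = 11 → c = 100111, weight = 4.
Tally weights:
  weight 0: 1 codewords.
  weight 4: 3 codewords.
Minimum distance d = smallest w > 0 with A_w > 0 = 4.
Sanity: Σ A_w = 4 = 2^2 = 4 ✓.


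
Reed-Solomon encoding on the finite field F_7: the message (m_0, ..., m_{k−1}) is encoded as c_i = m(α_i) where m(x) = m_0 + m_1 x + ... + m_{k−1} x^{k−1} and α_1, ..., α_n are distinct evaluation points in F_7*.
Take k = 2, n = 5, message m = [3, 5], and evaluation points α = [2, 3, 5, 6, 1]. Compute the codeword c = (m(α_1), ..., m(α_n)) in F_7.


c = [6, 4, 0, 5, 1]

Message polynomial: m(x) = 3 + 5·x (mod 7).
For each evaluation point α_i, compute m(α_i) mod 7:
  α_1 = 2: Horner steps 5 → 6, so m(2) = 6.
  α_2 = 3: Horner steps 5 → 4, so m(3) = 4.
  α_3 = 5: Horner steps 5 → 0, so m(5) = 0.
  α_4 = 6: Horner steps 5 → 5, so m(6) = 5.
  α_5 = 1: Horner steps 5 → 1, so m(1) = 1.
Codeword c = [6, 4, 0, 5, 1] ∈ F_7^5.


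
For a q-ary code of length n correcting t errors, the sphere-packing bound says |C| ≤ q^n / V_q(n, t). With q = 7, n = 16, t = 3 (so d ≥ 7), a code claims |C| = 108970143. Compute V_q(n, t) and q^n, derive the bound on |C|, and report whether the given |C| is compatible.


V_q(n, t) = 125377, q^n = 33232930569601, Hamming bound = 265064011, |C| = 108970143 ≤ bound (satisfied).

Step 1: Compute V_q(n, t) = Σ_{j=0}^3 C(n, j) (q−1)^j.
  j = 0: C(16,0)·(6)^0 = 1·1 = 1.
  j = 1: C(16,1)·(6)^1 = 16·6 = 96.
  j = 2: C(16,2)·(6)^2 = 120·36 = 4320.
  j = 3: C(16,3)·(6)^3 = 560·216 = 120960.
  V_q(n, t) = 1 + 96 + 4320 + 120960 = 125377.
Step 2: q^n = 7^16 = 33232930569601.
Step 3: Hamming bound ⌊q^n / V_q(n,t)⌋ = ⌊33232930569601/125377⌋ = 265064011.
Step 4: Compare |C| = 108970143 to 265064011: satisfied.
The claimed |C| lies below the Hamming bound.


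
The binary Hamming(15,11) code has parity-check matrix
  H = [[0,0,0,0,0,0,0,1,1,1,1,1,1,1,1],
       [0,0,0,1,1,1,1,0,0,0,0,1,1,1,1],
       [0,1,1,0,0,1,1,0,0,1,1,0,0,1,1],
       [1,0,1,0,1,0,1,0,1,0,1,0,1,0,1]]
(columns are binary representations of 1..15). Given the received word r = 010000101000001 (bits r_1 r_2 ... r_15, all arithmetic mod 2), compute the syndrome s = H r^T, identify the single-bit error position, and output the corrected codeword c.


s = (0, 0, 1, 1)^T, error position = 3, corrected codeword c = 011000101000001

Compute s = H r^T mod 2 one row at a time:
  s_1 = 0 + 1 + 0 + 0 + 0 + 0 + 0 + 1 = 2 ≡ 0 (mod 2).
  s_2 = 0 + 0 + 0 + 1 + 0 + 0 + 0 + 1 = 2 ≡ 0 (mod 2).
  s_3 = 1 + 0 + 0 + 1 + 0 + 0 + 0 + 1 = 3 ≡ 1 (mod 2).
  s_4 = 0 + 0 + 0 + 1 + 1 + 0 + 0 + 1 = 3 ≡ 1 (mod 2).
s = (0, 0, 1, 1)^T — this equals column 3 of H (binary 0011), so error is at position 3.
Correct: flip bit 3 of r = 010000101000001 to get c = 011000101000001.


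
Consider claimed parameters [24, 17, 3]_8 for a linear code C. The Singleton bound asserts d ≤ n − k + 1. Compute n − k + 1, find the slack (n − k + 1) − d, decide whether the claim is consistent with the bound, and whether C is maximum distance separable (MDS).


Singleton RHS = n − k + 1 = 8, slack = 5, bound satisfied, not MDS.

Singleton bound: d ≤ n − k + 1.
Here n = 24, k = 17, so n − k + 1 = 8.
Given d = 3, check d ≤ 8: YES.
Slack = (n − k + 1) − d = 5.
The code is NOT MDS (slack = 5 > 0).
Description: the claimed parameters are [24, 17, 3]_8; such a code would be non-MDS.


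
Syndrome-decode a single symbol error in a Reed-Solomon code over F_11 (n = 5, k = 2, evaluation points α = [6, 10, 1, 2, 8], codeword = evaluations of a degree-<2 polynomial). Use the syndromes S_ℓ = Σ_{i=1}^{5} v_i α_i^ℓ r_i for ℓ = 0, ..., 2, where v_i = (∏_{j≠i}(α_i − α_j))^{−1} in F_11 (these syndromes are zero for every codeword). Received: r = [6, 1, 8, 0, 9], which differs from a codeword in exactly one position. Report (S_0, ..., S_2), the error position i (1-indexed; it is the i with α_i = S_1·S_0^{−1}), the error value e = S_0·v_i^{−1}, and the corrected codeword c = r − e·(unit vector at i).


S = (10, 10, 10), error at position 3, error magnitude e = 4, c = [6, 1, 4, 0, 9].

Step 1: column multipliers v_i = (∏_{j≠i}(α_i − α_j))^{−1} mod 11.
  i = 1 (α = 6): (6−10)(6−1)(6−2)(6−8) = (−4)·5·4·(−2) = 160 ≡ 6, so v_1 = 6^{−1} = 2 (mod 11).
  i = 2 (α = 10): (10−6)(10−1)(10−2)(10−8) = 4·9·8·2 = 576 ≡ 4, so v_2 = 4^{−1} = 3 (mod 11).
  i = 3 (α = 1): (1−6)(1−10)(1−2)(1−8) = (−5)·(−9)·(−1)·(−7) = 315 ≡ 7, so v_3 = 7^{−1} = 8 (mod 11).
  i = 4 (α = 2): (2−6)(2−10)(2−1)(2−8) = (−4)·(−8)·1·(−6) = −192 ≡ 6, so v_4 = 6^{−1} = 2 (mod 11).
  i = 5 (α = 8): (8−6)(8−10)(8−1)(8−2) = 2·(−2)·7·6 = −168 ≡ 8, so v_5 = 8^{−1} = 7 (mod 11).
  v = [2, 3, 8, 2, 7].
Step 2: syndromes of r = [6, 1, 8, 0, 9] (all sums mod 11).
  S_0 = Σ v_i r_i = 2·6 + 3·1 + 8·8 + 2·0 + 7·9 = 142 ≡ 10.
  S_1 = Σ v_i α_i r_i = 2·6·6 + 3·10·1 + 8·1·8 + 2·2·0 + 7·8·9 = 670 ≡ 10.
  α_i^2 mod 11 = [3, 1, 1, 4, 9].
  S_2 = Σ v_i α_i^2 r_i = 2·3·6 + 3·1·1 + 8·1·8 + 2·4·0 + 7·9·9 = 670 ≡ 10.
  S = (10, 10, 10) ≠ 0, so r is not a codeword (an error is present).
Step 3: locate the error. For a single error e at position i, S_ℓ = v_i·e·α_i^ℓ, so α_err = S_1/S_0.
  S_0^{−1} = 10^{−1} = 10 (mod 11), so α_err = 10·10 = 100 ≡ 1 = α_3. Error position i = 3.
  Consistency check: S_2/S_1 = 10·10 = 100 ≡ 1 = α_err ✓ (single-error assumption holds).
Step 4: error magnitude e = S_0/v_3 = S_0·∏_{j≠3}(α_3 − α_j) = 10·7 = 70 ≡ 4 (mod 11).
Step 5: correct position 3: c_3 = r_3 − e = 8 − 4 ≡ 4 (mod 11). Hence c = [6, 1, 4, 0, 9].
  Check: interpolating c through the α_i gives m(x) = 8 + 7·x (degree < 2) with m(α_i) = c_i for every i, so c is indeed a codeword.


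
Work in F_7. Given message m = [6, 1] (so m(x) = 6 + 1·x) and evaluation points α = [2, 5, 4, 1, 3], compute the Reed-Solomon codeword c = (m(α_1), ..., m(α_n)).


c = [1, 4, 3, 0, 2]

Message polynomial: m(x) = 6 + 1·x (mod 7).
For each evaluation point α_i, compute m(α_i) mod 7:
  α_1 = 2: Horner steps 1 → 1, so m(2) = 1.
  α_2 = 5: Horner steps 1 → 4, so m(5) = 4.
  α_3 = 4: Horner steps 1 → 3, so m(4) = 3.
  α_4 = 1: Horner steps 1 → 0, so m(1) = 0.
  α_5 = 3: Horner steps 1 → 2, so m(3) = 2.
Codeword c = [1, 4, 3, 0, 2] ∈ F_7^5.


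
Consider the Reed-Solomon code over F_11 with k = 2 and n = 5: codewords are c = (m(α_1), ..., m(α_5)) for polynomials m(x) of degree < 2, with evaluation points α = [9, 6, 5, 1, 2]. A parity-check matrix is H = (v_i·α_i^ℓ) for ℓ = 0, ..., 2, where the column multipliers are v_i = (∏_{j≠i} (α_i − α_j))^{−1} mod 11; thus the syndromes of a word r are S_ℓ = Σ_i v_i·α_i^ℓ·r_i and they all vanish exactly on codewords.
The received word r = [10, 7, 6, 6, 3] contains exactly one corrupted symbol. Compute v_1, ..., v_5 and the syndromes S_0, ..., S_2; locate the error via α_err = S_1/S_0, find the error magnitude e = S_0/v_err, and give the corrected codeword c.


S = (8, 8, 8), error at position 4, error magnitude e = 4, c = [10, 7, 6, 2, 3].

Step 1: column multipliers v_i = (∏_{j≠i}(α_i − α_j))^{−1} mod 11.
  i = 1 (α = 9): (9−6)(9−5)(9−1)(9−2) = 3·4·8·7 = 672 ≡ 1, so v_1 = 1^{−1} = 1 (mod 11).
  i = 2 (α = 6): (6−9)(6−5)(6−1)(6−2) = (−3)·1·5·4 = −60 ≡ 6, so v_2 = 6^{−1} = 2 (mod 11).
  i = 3 (α = 5): (5−9)(5−6)(5−1)(5−2) = (−4)·(−1)·4·3 = 48 ≡ 4, so v_3 = 4^{−1} = 3 (mod 11).
  i = 4 (α = 1): (1−9)(1−6)(1−5)(1−2) = (−8)·(−5)·(−4)·(−1) = 160 ≡ 6, so v_4 = 6^{−1} = 2 (mod 11).
  i = 5 (α = 2): (2−9)(2−6)(2−5)(2−1) = (−7)·(−4)·(−3)·1 = −84 ≡ 4, so v_5 = 4^{−1} = 3 (mod 11).
  v = [1, 2, 3, 2, 3].
Step 2: syndromes of r = [10, 7, 6, 6, 3] (all sums mod 11).
  S_0 = Σ v_i r_i = 1·10 + 2·7 + 3·6 + 2·6 + 3·3 = 63 ≡ 8.
  S_1 = Σ v_i α_i r_i = 1·9·10 + 2·6·7 + 3·5·6 + 2·1·6 + 3·2·3 = 294 ≡ 8.
  α_i^2 mod 11 = [4, 3, 3, 1, 4].
  S_2 = Σ v_i α_i^2 r_i = 1·4·10 + 2·3·7 + 3·3·6 + 2·1·6 + 3·4·3 = 184 ≡ 8.
  S = (8, 8, 8) ≠ 0, so r is not a codeword (an error is present).
Step 3: locate the error. For a single error e at position i, S_ℓ = v_i·e·α_i^ℓ, so α_err = S_1/S_0.
  S_0^{−1} = 8^{−1} = 7 (mod 11), so α_err = 8·7 = 56 ≡ 1 = α_4. Error position i = 4.
  Consistency check: S_2/S_1 = 8·7 = 56 ≡ 1 = α_err ✓ (single-error assumption holds).
Step 4: error magnitude e = S_0/v_4 = S_0·∏_{j≠4}(α_4 − α_j) = 8·6 = 48 ≡ 4 (mod 11).
Step 5: correct position 4: c_4 = r_4 − e = 6 − 4 ≡ 2 (mod 11). Hence c = [10, 7, 6, 2, 3].
  Check: interpolating c through the α_i gives m(x) = 1 + 1·x (degree < 2) with m(α_i) = c_i for every i, so c is indeed a codeword.


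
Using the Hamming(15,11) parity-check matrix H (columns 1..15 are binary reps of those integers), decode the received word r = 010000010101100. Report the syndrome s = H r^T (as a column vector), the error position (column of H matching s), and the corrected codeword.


s = (0, 0, 0, 1)^T, error position = 1, corrected codeword c = 110000010101100

Compute s = H r^T mod 2 one row at a time:
  s_1 = 1 + 0 + 1 + 0 + 1 + 1 + 0 + 0 = 4 ≡ 0 (mod 2).
  s_2 = 0 + 0 + 0 + 0 + 1 + 1 + 0 + 0 = 2 ≡ 0 (mod 2).
  s_3 = 1 + 0 + 0 + 0 + 1 + 0 + 0 + 0 = 2 ≡ 0 (mod 2).
  s_4 = 0 + 0 + 0 + 0 + 0 + 0 + 1 + 0 = 1 ≡ 1 (mod 2).
s = (0, 0, 0, 1)^T — this equals column 1 of H (binary 0001), so error is at position 1.
Correct: flip bit 1 of r = 010000010101100 to get c = 110000010101100.


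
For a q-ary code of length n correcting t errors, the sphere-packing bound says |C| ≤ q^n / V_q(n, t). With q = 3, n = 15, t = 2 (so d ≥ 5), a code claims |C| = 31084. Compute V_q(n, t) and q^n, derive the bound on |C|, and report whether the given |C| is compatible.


V_q(n, t) = 451, q^n = 14348907, Hamming bound = 31815, |C| = 31084 ≤ bound (satisfied).

Step 1: Compute V_q(n, t) = Σ_{j=0}^2 C(n, j) (q−1)^j.
  j = 0: C(15,0)·(2)^0 = 1·1 = 1.
  j = 1: C(15,1)·(2)^1 = 15·2 = 30.
  j = 2: C(15,2)·(2)^2 = 105·4 = 420.
  V_q(n, t) = 1 + 30 + 420 = 451.
Step 2: q^n = 3^15 = 14348907.
Step 3: Hamming bound ⌊q^n / V_q(n,t)⌋ = ⌊14348907/451⌋ = 31815.
Step 4: Compare |C| = 31084 to 31815: satisfied.
The claimed |C| lies below the Hamming bound.


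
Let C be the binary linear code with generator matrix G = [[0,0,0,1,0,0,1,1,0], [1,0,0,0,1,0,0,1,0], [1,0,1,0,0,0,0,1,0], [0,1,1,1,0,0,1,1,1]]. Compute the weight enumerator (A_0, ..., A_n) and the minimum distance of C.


Weight distribution: A_0 = 1, A_2 = 1, A_3 = 5, A_4 = 3, A_5 = 2, A_6 = 3, A_7 = 1. Minimum distance d = 2.

Enumerate all 2^4 = 16 messages m ∈ F_2^4.
For each, compute codeword c = mG in F_2^9, then tally its weight.
  m = 0000 → c = 000000000, weight = 0.
  m = 1000 → c = 000100110, weight = 3.
  m = 0100 → c = 100010010, weight = 3.
  m = 1100 → c = 100110100, weight = 4.
  m = 0010 → c = 101000010, weight = 3.
  m = 1010 → c = 101100100, weight = 4.
  m = 0110 → c = 001010000, weight = 2.
  m = 1110 → c = 001110110, weight = 5.
  m = 0001 → c = 011100111, weight = 6.
  m = 1001 → c = 011000001, weight = 3.
  m = 0101 → c = 111110101, weight = 7.
  m = 1101 → c = 111010011, weight = 6.
  m = 0011 → c = 110100101, weight = 5.
  m = 1011 → c = 110000011, weight = 4.
  m = 0111 → c = 010110111, weight = 6.
  m = 1111 → c = 010010001, weight = 3.
Tally weights:
  weight 0: 1 codewords.
  weight 2: 1 codewords.
  weight 3: 5 codewords.
  weight 4: 3 codewords.
  weight 5: 2 codewords.
  weight 6: 3 codewords.
  weight 7: 1 codewords.
Minimum distance d = smallest w > 0 with A_w > 0 = 2.
Sanity: Σ A_w = 16 = 2^4 = 16 ✓.


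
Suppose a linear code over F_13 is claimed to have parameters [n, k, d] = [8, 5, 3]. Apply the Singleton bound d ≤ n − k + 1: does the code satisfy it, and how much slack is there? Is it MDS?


Singleton RHS = n − k + 1 = 4, slack = 1, bound satisfied, not MDS.

Singleton bound: d ≤ n − k + 1.
Here n = 8, k = 5, so n − k + 1 = 4.
Given d = 3, check d ≤ 4: YES.
Slack = (n − k + 1) − d = 1.
The code is NOT MDS (slack = 1 > 0).
Description: the claimed parameters are [8, 5, 3]_13; such a code would be non-MDS.


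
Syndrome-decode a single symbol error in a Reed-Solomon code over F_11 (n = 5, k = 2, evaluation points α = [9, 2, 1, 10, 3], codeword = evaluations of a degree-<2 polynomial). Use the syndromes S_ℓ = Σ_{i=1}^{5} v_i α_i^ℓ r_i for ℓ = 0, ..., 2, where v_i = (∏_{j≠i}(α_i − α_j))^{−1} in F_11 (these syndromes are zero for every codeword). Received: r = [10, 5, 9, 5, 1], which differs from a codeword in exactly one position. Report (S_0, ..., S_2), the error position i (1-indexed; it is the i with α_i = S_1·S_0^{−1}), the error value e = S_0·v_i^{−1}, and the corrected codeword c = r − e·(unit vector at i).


S = (6, 5, 6), error at position 4, error magnitude e = 10, c = [10, 5, 9, 6, 1].

Step 1: column multipliers v_i = (∏_{j≠i}(α_i − α_j))^{−1} mod 11.
  i = 1 (α = 9): (9−2)(9−1)(9−10)(9−3) = 7·8·(−1)·6 = −336 ≡ 5, so v_1 = 5^{−1} = 9 (mod 11).
  i = 2 (α = 2): (2−9)(2−1)(2−10)(2−3) = (−7)·1·(−8)·(−1) = −56 ≡ 10, so v_2 = 10^{−1} = 10 (mod 11).
  i = 3 (α = 1): (1−9)(1−2)(1−10)(1−3) = (−8)·(−1)·(−9)·(−2) = 144 ≡ 1, so v_3 = 1^{−1} = 1 (mod 11).
  i = 4 (α = 10): (10−9)(10−2)(10−1)(10−3) = 1·8·9·7 = 504 ≡ 9, so v_4 = 9^{−1} = 5 (mod 11).
  i = 5 (α = 3): (3−9)(3−2)(3−1)(3−10) = (−6)·1·2·(−7) = 84 ≡ 7, so v_5 = 7^{−1} = 8 (mod 11).
  v = [9, 10, 1, 5, 8].
Step 2: syndromes of r = [10, 5, 9, 5, 1] (all sums mod 11).
  S_0 = Σ v_i r_i = 9·10 + 10·5 + 1·9 + 5·5 + 8·1 = 182 ≡ 6.
  S_1 = Σ v_i α_i r_i = 9·9·10 + 10·2·5 + 1·1·9 + 5·10·5 + 8·3·1 = 1193 ≡ 5.
  α_i^2 mod 11 = [4, 4, 1, 1, 9].
  S_2 = Σ v_i α_i^2 r_i = 9·4·10 + 10·4·5 + 1·1·9 + 5·1·5 + 8·9·1 = 666 ≡ 6.
  S = (6, 5, 6) ≠ 0, so r is not a codeword (an error is present).
Step 3: locate the error. For a single error e at position i, S_ℓ = v_i·e·α_i^ℓ, so α_err = S_1/S_0.
  S_0^{−1} = 6^{−1} = 2 (mod 11), so α_err = 5·2 = 10 ≡ 10 = α_4. Error position i = 4.
  Consistency check: S_2/S_1 = 6·9 = 54 ≡ 10 = α_err ✓ (single-error assumption holds).
Step 4: error magnitude e = S_0/v_4 = S_0·∏_{j≠4}(α_4 − α_j) = 6·9 = 54 ≡ 10 (mod 11).
Step 5: correct position 4: c_4 = r_4 − e = 5 − 10 ≡ 6 (mod 11). Hence c = [10, 5, 9, 6, 1].
  Check: interpolating c through the α_i gives m(x) = 2 + 7·x (degree < 2) with m(α_i) = c_i for every i, so c is indeed a codeword.


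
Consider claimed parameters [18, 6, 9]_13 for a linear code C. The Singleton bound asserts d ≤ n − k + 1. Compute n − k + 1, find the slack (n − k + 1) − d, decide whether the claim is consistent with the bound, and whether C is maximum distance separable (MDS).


Singleton RHS = n − k + 1 = 13, slack = 4, bound satisfied, not MDS.

Singleton bound: d ≤ n − k + 1.
Here n = 18, k = 6, so n − k + 1 = 13.
Given d = 9, check d ≤ 13: YES.
Slack = (n − k + 1) − d = 4.
The code is NOT MDS (slack = 4 > 0).
Description: the claimed parameters are [18, 6, 9]_13; such a code would be non-MDS.


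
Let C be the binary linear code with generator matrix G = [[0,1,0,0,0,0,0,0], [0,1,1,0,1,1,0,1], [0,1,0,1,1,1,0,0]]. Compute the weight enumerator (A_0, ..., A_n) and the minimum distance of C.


Weight distribution: A_0 = 1, A_1 = 1, A_3 = 2, A_4 = 3, A_5 = 1. Minimum distance d = 1.

Enumerate all 2^3 = 8 messages m ∈ F_2^3.
For each, compute codeword c = mG in F_2^8, then tally its weight.
  m = 000 → c = 00000000, weight = 0.
  m = 100 → c = 01000000, weight = 1.
  m = 010 → c = 01101101, weight = 5.
  m = 110 → c = 00101101, weight = 4.
  m = 001 → c = 01011100, weight = 4.
  m = 101 → c = 00011100, weight = 3.
  m = 011 → c = 00110001, weight = 3.
  m = 111 → c = 01110001, weight = 4.
Tally weights:
  weight 0: 1 codewords.
  weight 1: 1 codewords.
  weight 3: 2 codewords.
  weight 4: 3 codewords.
  weight 5: 1 codewords.
Minimum distance d = smallest w > 0 with A_w > 0 = 1.
Sanity: Σ A_w = 8 = 2^3 = 8 ✓.


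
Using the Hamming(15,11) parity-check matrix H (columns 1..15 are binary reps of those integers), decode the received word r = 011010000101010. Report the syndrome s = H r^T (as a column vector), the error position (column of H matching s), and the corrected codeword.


s = (1, 1, 0, 0)^T, error position = 12, corrected codeword c = 011010000100010

Compute s = H r^T mod 2 one row at a time:
  s_1 = 0 + 0 + 1 + 0 + 1 + 0 + 1 + 0 = 3 ≡ 1 (mod 2).
  s_2 = 0 + 1 + 0 + 0 + 1 + 0 + 1 + 0 = 3 ≡ 1 (mod 2).
  s_3 = 1 + 1 + 0 + 0 + 1 + 0 + 1 + 0 = 4 ≡ 0 (mod 2).
  s_4 = 0 + 1 + 1 + 0 + 0 + 0 + 0 + 0 = 2 ≡ 0 (mod 2).
s = (1, 1, 0, 0)^T — this equals column 12 of H (binary 1100), so error is at position 12.
Correct: flip bit 12 of r = 011010000101010 to get c = 011010000100010.


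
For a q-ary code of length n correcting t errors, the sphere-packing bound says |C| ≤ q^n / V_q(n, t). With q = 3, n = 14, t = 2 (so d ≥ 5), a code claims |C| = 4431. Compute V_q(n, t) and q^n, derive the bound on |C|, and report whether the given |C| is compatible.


V_q(n, t) = 393, q^n = 4782969, Hamming bound = 12170, |C| = 4431 ≤ bound (satisfied).

Step 1: Compute V_q(n, t) = Σ_{j=0}^2 C(n, j) (q−1)^j.
  j = 0: C(14,0)·(2)^0 = 1·1 = 1.
  j = 1: C(14,1)·(2)^1 = 14·2 = 28.
  j = 2: C(14,2)·(2)^2 = 91·4 = 364.
  V_q(n, t) = 1 + 28 + 364 = 393.
Step 2: q^n = 3^14 = 4782969.
Step 3: Hamming bound ⌊q^n / V_q(n,t)⌋ = ⌊4782969/393⌋ = 12170.
Step 4: Compare |C| = 4431 to 12170: satisfied.
The claimed |C| lies below the Hamming bound.
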